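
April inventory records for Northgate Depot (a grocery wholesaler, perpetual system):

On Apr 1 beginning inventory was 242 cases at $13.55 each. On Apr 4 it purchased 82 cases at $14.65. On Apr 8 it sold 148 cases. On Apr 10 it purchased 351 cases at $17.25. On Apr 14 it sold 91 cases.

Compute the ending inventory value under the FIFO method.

Apr 8, 148 sold [FIFO — oldest first]: 148 @ $13.55 = $2,005.40
Apr 14, 91 sold [FIFO — oldest first]: 91 @ $13.55 = $1,233.05
Total COGS = $2,005.40 + $1,233.05 = $3,238.45
Ending inventory: 3 @ $13.55 + 82 @ $14.65 + 351 @ $17.25 = $7,296.70

Ending inventory = $7,296.70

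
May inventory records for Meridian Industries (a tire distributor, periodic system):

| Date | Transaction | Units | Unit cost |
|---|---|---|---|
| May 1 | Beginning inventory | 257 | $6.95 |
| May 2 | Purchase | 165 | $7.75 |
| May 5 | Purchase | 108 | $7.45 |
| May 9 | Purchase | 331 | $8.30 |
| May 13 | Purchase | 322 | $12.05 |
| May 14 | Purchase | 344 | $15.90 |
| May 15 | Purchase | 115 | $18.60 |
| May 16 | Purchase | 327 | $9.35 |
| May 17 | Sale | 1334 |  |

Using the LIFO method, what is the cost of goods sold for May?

May 17, 1334 sold [LIFO — newest first]: 327 @ $9.35 + 115 @ $18.60 + 344 @ $15.90 + 322 @ $12.05 + 226 @ $8.30 = $16,421.95
Ending inventory: 257 @ $6.95 + 165 @ $7.75 + 108 @ $7.45 + 105 @ $8.30 = $4,741.00

COGS = $16,421.95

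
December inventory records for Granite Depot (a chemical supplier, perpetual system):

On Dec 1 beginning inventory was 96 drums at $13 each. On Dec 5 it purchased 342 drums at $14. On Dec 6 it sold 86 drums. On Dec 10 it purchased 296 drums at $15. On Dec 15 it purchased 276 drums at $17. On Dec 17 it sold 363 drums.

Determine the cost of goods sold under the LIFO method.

COGS = $7,201

Dec 6, 86 sold [LIFO — newest first]: 86 @ $14 = $1,204
Dec 17, 363 sold [LIFO — newest first]: 276 @ $17 + 87 @ $15 = $5,997
Total COGS = $1,204 + $5,997 = $7,201
Ending inventory: 96 @ $13 + 256 @ $14 + 209 @ $15 = $7,967
Check: goods available $15,168 = COGS $7,201 + ending $7,967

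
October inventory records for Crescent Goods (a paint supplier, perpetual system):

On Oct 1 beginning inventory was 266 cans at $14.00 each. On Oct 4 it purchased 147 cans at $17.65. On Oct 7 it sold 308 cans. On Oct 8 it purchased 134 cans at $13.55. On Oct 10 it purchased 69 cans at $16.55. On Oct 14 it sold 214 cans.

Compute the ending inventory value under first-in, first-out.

Oct 7, 308 sold [FIFO — oldest first]: 266 @ $14.00 + 42 @ $17.65 = $4,465.30
Oct 14, 214 sold [FIFO — oldest first]: 105 @ $17.65 + 109 @ $13.55 = $3,330.20
Total COGS = $4,465.30 + $3,330.20 = $7,795.50
Ending inventory: 25 @ $13.55 + 69 @ $16.55 = $1,480.70

Ending inventory = $1,480.70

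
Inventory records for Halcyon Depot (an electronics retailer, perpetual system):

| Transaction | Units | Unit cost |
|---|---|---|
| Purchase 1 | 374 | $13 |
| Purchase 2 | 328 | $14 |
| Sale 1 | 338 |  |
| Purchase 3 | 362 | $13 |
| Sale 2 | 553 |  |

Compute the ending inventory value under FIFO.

Ending inventory = $2,249

Sale 1 (338) [FIFO — oldest first]: 338 @ $13 = $4,394
Sale 2 (553) [FIFO — oldest first]: 36 @ $13 + 328 @ $14 + 189 @ $13 = $7,517
Total COGS = $4,394 + $7,517 = $11,911
Ending inventory: 173 @ $13 = $2,249
Check: goods available $14,160 = COGS $11,911 + ending $2,249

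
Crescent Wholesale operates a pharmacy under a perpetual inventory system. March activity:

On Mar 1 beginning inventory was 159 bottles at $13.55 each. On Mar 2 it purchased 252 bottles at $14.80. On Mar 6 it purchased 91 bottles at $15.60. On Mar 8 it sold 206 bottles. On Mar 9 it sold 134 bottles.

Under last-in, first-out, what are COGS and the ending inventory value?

COGS = $5,104.80; ending inventory = $2,198.85

Mar 8, 206 sold [LIFO — newest first]: 91 @ $15.60 + 115 @ $14.80 = $3,121.60
Mar 9, 134 sold [LIFO — newest first]: 134 @ $14.80 = $1,983.20
Total COGS = $3,121.60 + $1,983.20 = $5,104.80
Ending inventory: 159 @ $13.55 + 3 @ $14.80 = $2,198.85
Check: goods available $7,303.65 = COGS $5,104.80 + ending $2,198.85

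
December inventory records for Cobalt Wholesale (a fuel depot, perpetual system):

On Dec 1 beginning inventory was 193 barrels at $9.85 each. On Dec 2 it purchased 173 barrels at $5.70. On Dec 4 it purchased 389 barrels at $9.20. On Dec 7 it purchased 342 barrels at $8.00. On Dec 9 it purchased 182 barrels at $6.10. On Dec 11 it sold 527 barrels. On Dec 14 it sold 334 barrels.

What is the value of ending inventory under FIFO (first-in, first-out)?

Ending inventory = $2,998.20

Dec 11, 527 sold [FIFO — oldest first]: 193 @ $9.85 + 173 @ $5.70 + 161 @ $9.20 = $4,368.35
Dec 14, 334 sold [FIFO — oldest first]: 228 @ $9.20 + 106 @ $8.00 = $2,945.60
Total COGS = $4,368.35 + $2,945.60 = $7,313.95
Ending inventory: 236 @ $8.00 + 182 @ $6.10 = $2,998.20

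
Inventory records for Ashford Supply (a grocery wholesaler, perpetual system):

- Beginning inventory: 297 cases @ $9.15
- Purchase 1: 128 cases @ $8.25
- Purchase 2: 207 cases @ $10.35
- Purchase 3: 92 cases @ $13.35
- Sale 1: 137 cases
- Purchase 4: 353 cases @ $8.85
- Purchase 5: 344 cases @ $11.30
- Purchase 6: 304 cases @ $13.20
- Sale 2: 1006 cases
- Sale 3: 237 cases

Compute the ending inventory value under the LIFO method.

Sale 1 (137) [LIFO — newest first]: 92 @ $13.35 + 45 @ $10.35 = $1,693.95
Sale 2 (1006) [LIFO — newest first]: 304 @ $13.20 + 344 @ $11.30 + 353 @ $8.85 + 5 @ $10.35 = $11,075.80
Sale 3 (237) [LIFO — newest first]: 157 @ $10.35 + 80 @ $8.25 = $2,284.95
Total COGS = $1,693.95 + $11,075.80 + $2,284.95 = $15,054.70
Ending inventory: 297 @ $9.15 + 48 @ $8.25 = $3,113.55

Ending inventory = $3,113.55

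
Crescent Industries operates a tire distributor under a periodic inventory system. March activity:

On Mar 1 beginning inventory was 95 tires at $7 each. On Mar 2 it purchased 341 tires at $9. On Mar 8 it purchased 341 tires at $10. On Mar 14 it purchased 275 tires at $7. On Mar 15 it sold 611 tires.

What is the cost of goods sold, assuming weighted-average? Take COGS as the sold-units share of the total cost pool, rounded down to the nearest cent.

COGS = $5,267.26

Mar 15, sell 611: 611/1052 × $9,069.00 → $5,267.26
Ending inventory (cost pool remaining) = $3,801.74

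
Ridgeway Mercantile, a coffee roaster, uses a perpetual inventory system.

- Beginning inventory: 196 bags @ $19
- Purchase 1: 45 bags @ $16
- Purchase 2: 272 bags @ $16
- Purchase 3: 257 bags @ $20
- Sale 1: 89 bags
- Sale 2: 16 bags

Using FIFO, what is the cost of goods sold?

Sale 1 (89) [FIFO — oldest first]: 89 @ $19 = $1,691
Sale 2 (16) [FIFO — oldest first]: 16 @ $19 = $304
Total COGS = $1,691 + $304 = $1,995
Ending inventory: 91 @ $19 + 45 @ $16 + 272 @ $16 + 257 @ $20 = $11,941

COGS = $1,995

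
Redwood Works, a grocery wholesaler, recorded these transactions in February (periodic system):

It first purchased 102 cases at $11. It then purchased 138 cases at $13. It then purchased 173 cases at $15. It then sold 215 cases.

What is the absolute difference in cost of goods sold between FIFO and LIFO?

$550

FIFO COGS: 102 @ $11 + 113 @ $13 = $2,591
LIFO COGS: 173 @ $15 + 42 @ $13 = $3,141
Difference = |$2,591 − $3,141| = $550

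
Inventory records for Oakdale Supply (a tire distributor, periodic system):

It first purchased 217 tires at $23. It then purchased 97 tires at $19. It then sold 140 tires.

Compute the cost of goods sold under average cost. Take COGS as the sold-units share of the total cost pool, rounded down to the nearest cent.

COGS = $3,047.00

Sale 1, sell 140: 140/314 × $6,834.00 → $3,047.00
Ending inventory (cost pool remaining) = $3,787.00
Check: goods available $6,834.00 = COGS $3,047.00 + ending $3,787.00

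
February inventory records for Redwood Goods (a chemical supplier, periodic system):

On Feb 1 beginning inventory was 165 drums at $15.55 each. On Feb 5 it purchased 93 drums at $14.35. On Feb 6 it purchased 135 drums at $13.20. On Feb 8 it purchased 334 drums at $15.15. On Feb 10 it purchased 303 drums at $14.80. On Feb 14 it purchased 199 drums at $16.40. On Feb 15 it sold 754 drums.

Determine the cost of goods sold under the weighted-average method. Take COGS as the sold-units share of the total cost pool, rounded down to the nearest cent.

Feb 15, sell 754: 754/1229 × $18,490.40 → $11,343.98
Ending inventory (cost pool remaining) = $7,146.42
Check: goods available $18,490.40 = COGS $11,343.98 + ending $7,146.42

COGS = $11,343.98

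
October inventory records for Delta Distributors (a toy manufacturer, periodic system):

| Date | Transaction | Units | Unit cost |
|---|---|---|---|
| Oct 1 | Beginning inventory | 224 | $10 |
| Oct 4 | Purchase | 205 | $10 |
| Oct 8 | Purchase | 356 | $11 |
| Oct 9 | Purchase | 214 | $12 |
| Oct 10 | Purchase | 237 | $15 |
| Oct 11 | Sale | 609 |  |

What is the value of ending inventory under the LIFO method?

Ending inventory = $6,468

Oct 11, 609 sold [LIFO — newest first]: 237 @ $15 + 214 @ $12 + 158 @ $11 = $7,861
Ending inventory: 224 @ $10 + 205 @ $10 + 198 @ $11 = $6,468
Check: goods available $14,329 = COGS $7,861 + ending $6,468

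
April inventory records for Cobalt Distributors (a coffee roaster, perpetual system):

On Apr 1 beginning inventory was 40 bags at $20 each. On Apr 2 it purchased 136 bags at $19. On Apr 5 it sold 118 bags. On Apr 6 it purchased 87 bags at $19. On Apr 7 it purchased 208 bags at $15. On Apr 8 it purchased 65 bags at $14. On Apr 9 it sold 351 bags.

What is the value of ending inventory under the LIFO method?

Ending inventory = $1,313

Apr 5, 118 sold [LIFO — newest first]: 118 @ $19 = $2,242
Apr 9, 351 sold [LIFO — newest first]: 65 @ $14 + 208 @ $15 + 78 @ $19 = $5,512
Total COGS = $2,242 + $5,512 = $7,754
Ending inventory: 40 @ $20 + 18 @ $19 + 9 @ $19 = $1,313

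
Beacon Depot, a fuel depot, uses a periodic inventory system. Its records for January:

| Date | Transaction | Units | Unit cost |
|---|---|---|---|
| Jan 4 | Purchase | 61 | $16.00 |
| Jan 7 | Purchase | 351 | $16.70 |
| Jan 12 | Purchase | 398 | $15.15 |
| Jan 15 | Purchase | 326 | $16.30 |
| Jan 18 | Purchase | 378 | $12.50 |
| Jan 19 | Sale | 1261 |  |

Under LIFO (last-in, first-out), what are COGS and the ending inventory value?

Jan 19, 1261 sold [LIFO — newest first]: 378 @ $12.50 + 326 @ $16.30 + 398 @ $15.15 + 159 @ $16.70 = $18,723.80
Ending inventory: 61 @ $16.00 + 192 @ $16.70 = $4,182.40
Check: goods available $22,906.20 = COGS $18,723.80 + ending $4,182.40

COGS = $18,723.80; ending inventory = $4,182.40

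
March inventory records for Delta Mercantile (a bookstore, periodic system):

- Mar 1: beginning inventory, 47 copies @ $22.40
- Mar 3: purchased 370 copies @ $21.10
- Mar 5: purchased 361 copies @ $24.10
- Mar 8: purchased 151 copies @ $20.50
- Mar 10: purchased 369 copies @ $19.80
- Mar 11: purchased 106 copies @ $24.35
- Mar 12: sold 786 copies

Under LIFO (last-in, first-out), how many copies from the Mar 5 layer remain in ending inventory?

201

Mar 12, 786 sold [LIFO — newest first]: 106 @ $24.35 + 369 @ $19.80 + 151 @ $20.50 + 160 @ $24.10 = $16,838.80
Ending inventory: 47 @ $22.40 + 370 @ $21.10 + 201 @ $24.10 = $13,703.90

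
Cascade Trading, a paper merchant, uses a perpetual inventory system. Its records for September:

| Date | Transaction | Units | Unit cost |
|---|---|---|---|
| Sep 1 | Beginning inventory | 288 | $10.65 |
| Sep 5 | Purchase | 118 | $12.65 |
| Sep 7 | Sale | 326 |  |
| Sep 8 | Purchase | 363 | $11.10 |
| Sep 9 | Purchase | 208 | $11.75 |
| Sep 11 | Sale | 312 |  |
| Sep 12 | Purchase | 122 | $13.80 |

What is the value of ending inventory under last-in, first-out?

Sep 7, 326 sold [LIFO — newest first]: 118 @ $12.65 + 208 @ $10.65 = $3,707.90
Sep 11, 312 sold [LIFO — newest first]: 208 @ $11.75 + 104 @ $11.10 = $3,598.40
Total COGS = $3,707.90 + $3,598.40 = $7,306.30
Ending inventory: 80 @ $10.65 + 259 @ $11.10 + 122 @ $13.80 = $5,410.50

Ending inventory = $5,410.50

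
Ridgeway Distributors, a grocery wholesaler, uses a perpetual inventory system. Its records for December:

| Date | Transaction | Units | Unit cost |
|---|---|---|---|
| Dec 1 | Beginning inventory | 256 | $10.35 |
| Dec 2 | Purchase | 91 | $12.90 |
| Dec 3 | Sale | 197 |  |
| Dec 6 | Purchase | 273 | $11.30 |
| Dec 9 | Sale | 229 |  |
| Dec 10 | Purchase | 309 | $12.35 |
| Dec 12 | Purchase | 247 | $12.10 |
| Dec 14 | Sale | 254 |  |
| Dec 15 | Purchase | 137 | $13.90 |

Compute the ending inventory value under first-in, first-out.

Ending inventory = $7,968.15

Dec 3, 197 sold [FIFO — oldest first]: 197 @ $10.35 = $2,038.95
Dec 9, 229 sold [FIFO — oldest first]: 59 @ $10.35 + 91 @ $12.90 + 79 @ $11.30 = $2,677.25
Dec 14, 254 sold [FIFO — oldest first]: 194 @ $11.30 + 60 @ $12.35 = $2,933.20
Total COGS = $2,038.95 + $2,677.25 + $2,933.20 = $7,649.40
Ending inventory: 249 @ $12.35 + 247 @ $12.10 + 137 @ $13.90 = $7,968.15
Check: goods available $15,617.55 = COGS $7,649.40 + ending $7,968.15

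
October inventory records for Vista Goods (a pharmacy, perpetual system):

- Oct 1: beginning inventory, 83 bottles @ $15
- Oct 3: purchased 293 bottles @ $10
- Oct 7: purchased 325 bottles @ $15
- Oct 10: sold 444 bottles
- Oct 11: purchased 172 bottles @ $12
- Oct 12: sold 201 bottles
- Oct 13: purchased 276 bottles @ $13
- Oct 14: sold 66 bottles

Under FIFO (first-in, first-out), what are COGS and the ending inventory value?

COGS = $9,170; ending inventory = $5,532

Oct 10, 444 sold [FIFO — oldest first]: 83 @ $15 + 293 @ $10 + 68 @ $15 = $5,195
Oct 12, 201 sold [FIFO — oldest first]: 201 @ $15 = $3,015
Oct 14, 66 sold [FIFO — oldest first]: 56 @ $15 + 10 @ $12 = $960
Total COGS = $5,195 + $3,015 + $960 = $9,170
Ending inventory: 162 @ $12 + 276 @ $13 = $5,532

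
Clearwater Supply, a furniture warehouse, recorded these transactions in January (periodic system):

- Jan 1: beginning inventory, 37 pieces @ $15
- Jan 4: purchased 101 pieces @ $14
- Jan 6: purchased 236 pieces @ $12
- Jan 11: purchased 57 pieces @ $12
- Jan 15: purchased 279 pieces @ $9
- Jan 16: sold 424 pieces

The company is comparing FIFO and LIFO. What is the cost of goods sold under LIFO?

COGS = $4,251

FIFO COGS: 37 @ $15 + 101 @ $14 + 236 @ $12 + 50 @ $12 = $5,401
LIFO COGS: 279 @ $9 + 57 @ $12 + 88 @ $12 = $4,251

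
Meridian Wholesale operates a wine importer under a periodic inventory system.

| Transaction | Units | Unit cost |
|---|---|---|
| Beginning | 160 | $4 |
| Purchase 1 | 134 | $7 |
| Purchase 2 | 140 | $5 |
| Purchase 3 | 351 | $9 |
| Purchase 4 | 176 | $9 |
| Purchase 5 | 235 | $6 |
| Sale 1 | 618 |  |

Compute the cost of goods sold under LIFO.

Sale 1 (618) [LIFO — newest first]: 235 @ $6 + 176 @ $9 + 207 @ $9 = $4,857
Ending inventory: 160 @ $4 + 134 @ $7 + 140 @ $5 + 144 @ $9 = $3,574

COGS = $4,857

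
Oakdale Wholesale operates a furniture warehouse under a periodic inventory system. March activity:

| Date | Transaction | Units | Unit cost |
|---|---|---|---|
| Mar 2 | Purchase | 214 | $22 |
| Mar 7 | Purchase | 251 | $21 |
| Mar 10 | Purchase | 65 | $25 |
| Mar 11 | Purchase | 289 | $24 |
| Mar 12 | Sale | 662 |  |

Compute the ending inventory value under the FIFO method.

Mar 12, 662 sold [FIFO — oldest first]: 214 @ $22 + 251 @ $21 + 65 @ $25 + 132 @ $24 = $14,772
Ending inventory: 157 @ $24 = $3,768

Ending inventory = $3,768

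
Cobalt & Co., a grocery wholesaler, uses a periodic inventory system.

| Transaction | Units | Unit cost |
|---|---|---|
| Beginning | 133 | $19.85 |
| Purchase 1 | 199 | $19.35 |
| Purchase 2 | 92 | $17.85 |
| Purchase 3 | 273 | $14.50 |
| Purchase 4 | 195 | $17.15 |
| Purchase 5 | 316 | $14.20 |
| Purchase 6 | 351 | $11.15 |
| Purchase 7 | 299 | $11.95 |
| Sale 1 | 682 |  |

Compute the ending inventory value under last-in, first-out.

Sale 1 (682) [LIFO — newest first]: 299 @ $11.95 + 351 @ $11.15 + 32 @ $14.20 = $7,941.10
Ending inventory: 133 @ $19.85 + 199 @ $19.35 + 92 @ $17.85 + 273 @ $14.50 + 195 @ $17.15 + 284 @ $14.20 = $19,468.45

Ending inventory = $19,468.45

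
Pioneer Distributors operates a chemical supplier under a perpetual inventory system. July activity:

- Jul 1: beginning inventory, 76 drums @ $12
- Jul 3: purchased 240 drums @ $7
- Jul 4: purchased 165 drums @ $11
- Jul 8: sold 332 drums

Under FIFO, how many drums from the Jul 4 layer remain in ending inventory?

149

Jul 8, 332 sold [FIFO — oldest first]: 76 @ $12 + 240 @ $7 + 16 @ $11 = $2,768
Ending inventory: 149 @ $11 = $1,639
Check: goods available $4,407 = COGS $2,768 + ending $1,639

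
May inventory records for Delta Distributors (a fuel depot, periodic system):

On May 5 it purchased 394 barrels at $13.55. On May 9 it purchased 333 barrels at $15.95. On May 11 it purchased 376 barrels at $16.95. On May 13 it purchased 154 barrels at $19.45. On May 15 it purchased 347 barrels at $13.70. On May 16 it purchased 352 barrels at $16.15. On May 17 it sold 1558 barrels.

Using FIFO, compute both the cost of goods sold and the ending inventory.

COGS = $24,142.25; ending inventory = $6,315.00

May 17, 1558 sold [FIFO — oldest first]: 394 @ $13.55 + 333 @ $15.95 + 376 @ $16.95 + 154 @ $19.45 + 301 @ $13.70 = $24,142.25
Ending inventory: 46 @ $13.70 + 352 @ $16.15 = $6,315.00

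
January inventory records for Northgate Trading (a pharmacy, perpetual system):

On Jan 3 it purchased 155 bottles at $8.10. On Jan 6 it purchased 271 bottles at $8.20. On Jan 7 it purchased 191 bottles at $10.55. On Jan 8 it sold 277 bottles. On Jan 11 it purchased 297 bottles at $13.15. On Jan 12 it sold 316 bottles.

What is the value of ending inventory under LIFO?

Ending inventory = $2,616.70

Jan 8, 277 sold [LIFO — newest first]: 191 @ $10.55 + 86 @ $8.20 = $2,720.25
Jan 12, 316 sold [LIFO — newest first]: 297 @ $13.15 + 19 @ $8.20 = $4,061.35
Total COGS = $2,720.25 + $4,061.35 = $6,781.60
Ending inventory: 155 @ $8.10 + 166 @ $8.20 = $2,616.70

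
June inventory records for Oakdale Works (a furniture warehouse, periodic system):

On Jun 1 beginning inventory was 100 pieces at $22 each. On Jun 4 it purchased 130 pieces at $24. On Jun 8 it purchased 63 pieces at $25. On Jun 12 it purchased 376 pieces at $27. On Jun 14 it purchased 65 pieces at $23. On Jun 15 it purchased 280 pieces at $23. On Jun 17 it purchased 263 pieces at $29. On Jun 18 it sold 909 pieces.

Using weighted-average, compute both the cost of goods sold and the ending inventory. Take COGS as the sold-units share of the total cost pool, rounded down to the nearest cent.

Jun 18, sell 909: 909/1277 × $32,609.00 → $23,211.88
Ending inventory (cost pool remaining) = $9,397.12

COGS = $23,211.88; ending inventory = $9,397.12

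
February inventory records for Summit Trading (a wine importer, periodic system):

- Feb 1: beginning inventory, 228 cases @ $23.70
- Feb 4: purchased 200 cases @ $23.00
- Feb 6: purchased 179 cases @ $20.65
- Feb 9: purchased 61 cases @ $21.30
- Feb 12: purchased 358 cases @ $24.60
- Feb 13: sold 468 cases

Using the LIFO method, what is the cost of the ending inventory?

Feb 13, 468 sold [LIFO — newest first]: 358 @ $24.60 + 61 @ $21.30 + 49 @ $20.65 = $11,117.95
Ending inventory: 228 @ $23.70 + 200 @ $23.00 + 130 @ $20.65 = $12,688.10

Ending inventory = $12,688.10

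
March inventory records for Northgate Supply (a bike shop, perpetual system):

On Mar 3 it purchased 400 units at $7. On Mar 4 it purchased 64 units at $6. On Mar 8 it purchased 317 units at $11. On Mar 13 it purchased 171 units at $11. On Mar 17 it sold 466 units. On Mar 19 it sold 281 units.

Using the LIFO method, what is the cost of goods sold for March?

Mar 17, 466 sold [LIFO — newest first]: 171 @ $11 + 295 @ $11 = $5,126
Mar 19, 281 sold [LIFO — newest first]: 22 @ $11 + 64 @ $6 + 195 @ $7 = $1,991
Total COGS = $5,126 + $1,991 = $7,117
Ending inventory: 205 @ $7 = $1,435

COGS = $7,117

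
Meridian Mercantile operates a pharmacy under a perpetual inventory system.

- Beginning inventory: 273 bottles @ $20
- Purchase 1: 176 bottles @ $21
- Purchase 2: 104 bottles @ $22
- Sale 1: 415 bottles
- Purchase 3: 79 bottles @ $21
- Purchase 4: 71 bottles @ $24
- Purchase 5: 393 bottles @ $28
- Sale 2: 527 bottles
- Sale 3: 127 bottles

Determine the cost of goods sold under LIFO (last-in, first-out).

COGS = $25,271

Sale 1 (415) [LIFO — newest first]: 104 @ $22 + 176 @ $21 + 135 @ $20 = $8,684
Sale 2 (527) [LIFO — newest first]: 393 @ $28 + 71 @ $24 + 63 @ $21 = $14,031
Sale 3 (127) [LIFO — newest first]: 16 @ $21 + 111 @ $20 = $2,556
Total COGS = $8,684 + $14,031 + $2,556 = $25,271
Ending inventory: 27 @ $20 = $540
Check: goods available $25,811 = COGS $25,271 + ending $540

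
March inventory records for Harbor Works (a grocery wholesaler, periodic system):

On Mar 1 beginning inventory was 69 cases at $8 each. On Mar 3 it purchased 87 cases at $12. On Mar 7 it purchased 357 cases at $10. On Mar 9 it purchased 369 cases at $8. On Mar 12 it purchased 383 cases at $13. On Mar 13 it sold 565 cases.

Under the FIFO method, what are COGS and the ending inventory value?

COGS = $5,582; ending inventory = $7,515

Mar 13, 565 sold [FIFO — oldest first]: 69 @ $8 + 87 @ $12 + 357 @ $10 + 52 @ $8 = $5,582
Ending inventory: 317 @ $8 + 383 @ $13 = $7,515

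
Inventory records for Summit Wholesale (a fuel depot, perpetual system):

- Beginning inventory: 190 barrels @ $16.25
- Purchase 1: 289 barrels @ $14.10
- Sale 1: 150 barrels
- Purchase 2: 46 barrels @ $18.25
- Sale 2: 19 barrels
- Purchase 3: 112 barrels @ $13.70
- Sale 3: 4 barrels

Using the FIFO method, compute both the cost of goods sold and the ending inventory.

Sale 1 (150) [FIFO — oldest first]: 150 @ $16.25 = $2,437.50
Sale 2 (19) [FIFO — oldest first]: 19 @ $16.25 = $308.75
Sale 3 (4) [FIFO — oldest first]: 4 @ $16.25 = $65.00
Total COGS = $2,437.50 + $308.75 + $65.00 = $2,811.25
Ending inventory: 17 @ $16.25 + 289 @ $14.10 + 46 @ $18.25 + 112 @ $13.70 = $6,725.05

COGS = $2,811.25; ending inventory = $6,725.05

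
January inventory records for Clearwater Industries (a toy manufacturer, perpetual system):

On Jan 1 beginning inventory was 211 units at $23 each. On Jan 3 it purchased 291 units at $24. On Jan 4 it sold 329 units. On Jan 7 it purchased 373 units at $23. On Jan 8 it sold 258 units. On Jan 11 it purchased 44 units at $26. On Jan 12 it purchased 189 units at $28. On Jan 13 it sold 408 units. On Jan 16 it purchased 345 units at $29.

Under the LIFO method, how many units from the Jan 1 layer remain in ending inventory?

113

Jan 4, 329 sold [LIFO — newest first]: 291 @ $24 + 38 @ $23 = $7,858
Jan 8, 258 sold [LIFO — newest first]: 258 @ $23 = $5,934
Jan 13, 408 sold [LIFO — newest first]: 189 @ $28 + 44 @ $26 + 115 @ $23 + 60 @ $23 = $10,461
Total COGS = $7,858 + $5,934 + $10,461 = $24,253
Ending inventory: 113 @ $23 + 345 @ $29 = $12,604
Check: goods available $36,857 = COGS $24,253 + ending $12,604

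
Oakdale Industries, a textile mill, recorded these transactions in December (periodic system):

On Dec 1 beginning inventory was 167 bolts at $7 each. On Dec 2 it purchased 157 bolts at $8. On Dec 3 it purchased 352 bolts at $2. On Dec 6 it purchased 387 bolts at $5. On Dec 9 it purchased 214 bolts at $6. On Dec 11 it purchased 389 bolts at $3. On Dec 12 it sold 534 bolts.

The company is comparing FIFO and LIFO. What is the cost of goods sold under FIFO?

FIFO COGS: 167 @ $7 + 157 @ $8 + 210 @ $2 = $2,845
LIFO COGS: 389 @ $3 + 145 @ $6 = $2,037

COGS = $2,845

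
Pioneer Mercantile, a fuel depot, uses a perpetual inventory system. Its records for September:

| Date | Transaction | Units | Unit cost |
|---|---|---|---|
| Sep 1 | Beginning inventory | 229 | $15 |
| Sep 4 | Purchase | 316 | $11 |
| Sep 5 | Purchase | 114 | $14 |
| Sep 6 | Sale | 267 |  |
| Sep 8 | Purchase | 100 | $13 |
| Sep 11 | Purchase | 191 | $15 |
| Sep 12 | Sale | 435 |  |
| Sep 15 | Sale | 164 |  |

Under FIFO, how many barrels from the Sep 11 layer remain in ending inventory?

Sep 6, 267 sold [FIFO — oldest first]: 229 @ $15 + 38 @ $11 = $3,853
Sep 12, 435 sold [FIFO — oldest first]: 278 @ $11 + 114 @ $14 + 43 @ $13 = $5,213
Sep 15, 164 sold [FIFO — oldest first]: 57 @ $13 + 107 @ $15 = $2,346
Total COGS = $3,853 + $5,213 + $2,346 = $11,412
Ending inventory: 84 @ $15 = $1,260

84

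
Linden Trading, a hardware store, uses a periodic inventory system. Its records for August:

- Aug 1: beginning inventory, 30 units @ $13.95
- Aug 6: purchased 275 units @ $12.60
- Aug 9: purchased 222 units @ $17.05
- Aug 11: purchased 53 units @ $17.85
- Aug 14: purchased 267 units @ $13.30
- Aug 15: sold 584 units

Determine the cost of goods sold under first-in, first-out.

Aug 15, 584 sold [FIFO — oldest first]: 30 @ $13.95 + 275 @ $12.60 + 222 @ $17.05 + 53 @ $17.85 + 4 @ $13.30 = $8,667.85
Ending inventory: 263 @ $13.30 = $3,497.90
Check: goods available $12,165.75 = COGS $8,667.85 + ending $3,497.90

COGS = $8,667.85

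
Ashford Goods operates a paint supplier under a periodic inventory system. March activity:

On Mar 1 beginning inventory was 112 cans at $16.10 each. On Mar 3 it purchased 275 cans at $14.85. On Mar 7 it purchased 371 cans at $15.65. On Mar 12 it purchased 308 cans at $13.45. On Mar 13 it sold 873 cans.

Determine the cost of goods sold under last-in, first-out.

COGS = $12,829.65

Mar 13, 873 sold [LIFO — newest first]: 308 @ $13.45 + 371 @ $15.65 + 194 @ $14.85 = $12,829.65
Ending inventory: 112 @ $16.10 + 81 @ $14.85 = $3,006.05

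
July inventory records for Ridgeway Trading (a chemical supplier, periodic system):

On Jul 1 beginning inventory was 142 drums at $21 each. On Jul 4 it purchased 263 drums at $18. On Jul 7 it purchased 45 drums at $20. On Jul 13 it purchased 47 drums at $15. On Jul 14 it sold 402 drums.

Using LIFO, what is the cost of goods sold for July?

COGS = $7,326

Jul 14, 402 sold [LIFO — newest first]: 47 @ $15 + 45 @ $20 + 263 @ $18 + 47 @ $21 = $7,326
Ending inventory: 95 @ $21 = $1,995
Check: goods available $9,321 = COGS $7,326 + ending $1,995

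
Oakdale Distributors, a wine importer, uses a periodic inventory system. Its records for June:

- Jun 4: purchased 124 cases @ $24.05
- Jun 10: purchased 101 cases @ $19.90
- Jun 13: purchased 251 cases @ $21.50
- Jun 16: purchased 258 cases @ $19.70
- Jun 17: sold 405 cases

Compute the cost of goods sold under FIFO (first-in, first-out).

Jun 17, 405 sold [FIFO — oldest first]: 124 @ $24.05 + 101 @ $19.90 + 180 @ $21.50 = $8,862.10
Ending inventory: 71 @ $21.50 + 258 @ $19.70 = $6,609.10

COGS = $8,862.10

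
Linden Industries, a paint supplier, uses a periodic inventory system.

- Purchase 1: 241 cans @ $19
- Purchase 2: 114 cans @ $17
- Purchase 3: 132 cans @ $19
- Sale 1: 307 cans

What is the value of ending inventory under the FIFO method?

Sale 1 (307) [FIFO — oldest first]: 241 @ $19 + 66 @ $17 = $5,701
Ending inventory: 48 @ $17 + 132 @ $19 = $3,324
Check: goods available $9,025 = COGS $5,701 + ending $3,324

Ending inventory = $3,324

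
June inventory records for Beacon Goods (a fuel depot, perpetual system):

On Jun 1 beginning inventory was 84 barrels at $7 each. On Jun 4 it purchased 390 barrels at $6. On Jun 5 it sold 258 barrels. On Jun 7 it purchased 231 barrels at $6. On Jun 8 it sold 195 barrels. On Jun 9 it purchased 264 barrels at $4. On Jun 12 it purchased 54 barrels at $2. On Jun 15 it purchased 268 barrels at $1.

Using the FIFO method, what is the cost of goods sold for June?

Jun 5, 258 sold [FIFO — oldest first]: 84 @ $7 + 174 @ $6 = $1,632
Jun 8, 195 sold [FIFO — oldest first]: 195 @ $6 = $1,170
Total COGS = $1,632 + $1,170 = $2,802
Ending inventory: 21 @ $6 + 231 @ $6 + 264 @ $4 + 54 @ $2 + 268 @ $1 = $2,944
Check: goods available $5,746 = COGS $2,802 + ending $2,944

COGS = $2,802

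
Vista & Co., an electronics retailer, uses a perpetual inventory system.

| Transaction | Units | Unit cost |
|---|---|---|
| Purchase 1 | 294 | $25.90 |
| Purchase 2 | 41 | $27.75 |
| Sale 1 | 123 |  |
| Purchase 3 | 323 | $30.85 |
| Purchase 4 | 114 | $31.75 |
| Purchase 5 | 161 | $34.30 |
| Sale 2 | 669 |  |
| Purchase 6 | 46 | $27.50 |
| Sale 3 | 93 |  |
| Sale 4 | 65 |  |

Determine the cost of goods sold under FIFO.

Sale 1 (123) [FIFO — oldest first]: 123 @ $25.90 = $3,185.70
Sale 2 (669) [FIFO — oldest first]: 171 @ $25.90 + 41 @ $27.75 + 323 @ $30.85 + 114 @ $31.75 + 20 @ $34.30 = $19,836.70
Sale 3 (93) [FIFO — oldest first]: 93 @ $34.30 = $3,189.90
Sale 4 (65) [FIFO — oldest first]: 48 @ $34.30 + 17 @ $27.50 = $2,113.90
Total COGS = $3,185.70 + $19,836.70 + $3,189.90 + $2,113.90 = $28,326.20
Ending inventory: 29 @ $27.50 = $797.50
Check: goods available $29,123.70 = COGS $28,326.20 + ending $797.50

COGS = $28,326.20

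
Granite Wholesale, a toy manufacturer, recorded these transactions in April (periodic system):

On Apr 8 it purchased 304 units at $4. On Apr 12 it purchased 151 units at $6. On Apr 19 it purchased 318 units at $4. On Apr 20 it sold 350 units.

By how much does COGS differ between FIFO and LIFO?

FIFO COGS: 304 @ $4 + 46 @ $6 = $1,492
LIFO COGS: 318 @ $4 + 32 @ $6 = $1,464
Difference = |$1,492 − $1,464| = $28

$28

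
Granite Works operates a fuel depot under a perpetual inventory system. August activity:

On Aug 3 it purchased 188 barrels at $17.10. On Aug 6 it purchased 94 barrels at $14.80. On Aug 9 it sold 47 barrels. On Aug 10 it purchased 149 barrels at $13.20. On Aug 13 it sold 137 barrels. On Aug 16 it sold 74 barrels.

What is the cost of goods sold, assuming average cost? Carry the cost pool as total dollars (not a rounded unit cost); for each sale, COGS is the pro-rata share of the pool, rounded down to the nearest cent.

After Aug 3: 188 on hand, pool $3,214.80 (≈ $17.1000 each)
After Aug 6: 282 on hand, pool $4,606.00 (≈ $16.3333 each)
Aug 9, sell 47: 47/282 × $4,606.00 → $767.66
After Aug 10: 384 on hand, pool $5,805.14 (≈ $15.1176 each)
Aug 13, sell 137: 137/384 × $5,805.14 → $2,071.10
Aug 16, sell 74: 74/247 × $3,734.04 → $1,118.70
Total COGS = $767.66 + $2,071.10 + $1,118.70 = $3,957.46
Ending inventory (cost pool remaining) = $2,615.34

COGS = $3,957.46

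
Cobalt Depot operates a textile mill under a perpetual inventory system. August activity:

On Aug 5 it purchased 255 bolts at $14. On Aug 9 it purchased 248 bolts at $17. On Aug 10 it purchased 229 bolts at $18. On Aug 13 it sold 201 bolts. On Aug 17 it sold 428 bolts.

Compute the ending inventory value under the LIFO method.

Ending inventory = $1,442

Aug 13, 201 sold [LIFO — newest first]: 201 @ $18 = $3,618
Aug 17, 428 sold [LIFO — newest first]: 28 @ $18 + 248 @ $17 + 152 @ $14 = $6,848
Total COGS = $3,618 + $6,848 = $10,466
Ending inventory: 103 @ $14 = $1,442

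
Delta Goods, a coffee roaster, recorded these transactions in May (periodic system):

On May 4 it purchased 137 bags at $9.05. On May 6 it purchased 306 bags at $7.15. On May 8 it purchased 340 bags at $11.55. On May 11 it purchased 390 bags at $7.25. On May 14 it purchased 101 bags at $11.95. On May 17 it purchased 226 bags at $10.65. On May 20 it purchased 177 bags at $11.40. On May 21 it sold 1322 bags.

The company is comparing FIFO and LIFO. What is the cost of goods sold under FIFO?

FIFO COGS: 137 @ $9.05 + 306 @ $7.15 + 340 @ $11.55 + 390 @ $7.25 + 101 @ $11.95 + 48 @ $10.65 = $11,900.40
LIFO COGS: 177 @ $11.40 + 226 @ $10.65 + 101 @ $11.95 + 390 @ $7.25 + 340 @ $11.55 + 88 @ $7.15 = $13,015.35

COGS = $11,900.40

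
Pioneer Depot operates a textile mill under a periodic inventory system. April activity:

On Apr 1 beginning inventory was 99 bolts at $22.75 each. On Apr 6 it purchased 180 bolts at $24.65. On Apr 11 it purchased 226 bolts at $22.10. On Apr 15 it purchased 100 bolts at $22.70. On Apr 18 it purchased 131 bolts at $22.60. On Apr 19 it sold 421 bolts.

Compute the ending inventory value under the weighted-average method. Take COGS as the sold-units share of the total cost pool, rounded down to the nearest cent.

Ending inventory = $7,239.21

Apr 19, sell 421: 421/736 × $16,914.45 → $9,675.24
Ending inventory (cost pool remaining) = $7,239.21
Check: goods available $16,914.45 = COGS $9,675.24 + ending $7,239.21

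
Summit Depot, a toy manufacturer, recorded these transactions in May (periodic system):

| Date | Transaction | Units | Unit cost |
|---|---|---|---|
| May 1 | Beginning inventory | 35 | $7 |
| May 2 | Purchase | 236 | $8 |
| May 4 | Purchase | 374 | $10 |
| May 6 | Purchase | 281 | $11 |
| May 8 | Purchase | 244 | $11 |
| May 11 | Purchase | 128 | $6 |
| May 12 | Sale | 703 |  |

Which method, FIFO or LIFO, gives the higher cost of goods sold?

LIFO

FIFO COGS: 35 @ $7 + 236 @ $8 + 374 @ $10 + 58 @ $11 = $6,511
LIFO COGS: 128 @ $6 + 244 @ $11 + 281 @ $11 + 50 @ $10 = $7,043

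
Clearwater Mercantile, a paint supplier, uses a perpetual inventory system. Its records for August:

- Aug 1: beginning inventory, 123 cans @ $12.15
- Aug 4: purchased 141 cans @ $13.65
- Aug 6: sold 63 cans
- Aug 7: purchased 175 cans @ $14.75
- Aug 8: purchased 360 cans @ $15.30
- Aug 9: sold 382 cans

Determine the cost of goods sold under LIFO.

COGS = $6,692.45

Aug 6, 63 sold [LIFO — newest first]: 63 @ $13.65 = $859.95
Aug 9, 382 sold [LIFO — newest first]: 360 @ $15.30 + 22 @ $14.75 = $5,832.50
Total COGS = $859.95 + $5,832.50 = $6,692.45
Ending inventory: 123 @ $12.15 + 78 @ $13.65 + 153 @ $14.75 = $4,815.90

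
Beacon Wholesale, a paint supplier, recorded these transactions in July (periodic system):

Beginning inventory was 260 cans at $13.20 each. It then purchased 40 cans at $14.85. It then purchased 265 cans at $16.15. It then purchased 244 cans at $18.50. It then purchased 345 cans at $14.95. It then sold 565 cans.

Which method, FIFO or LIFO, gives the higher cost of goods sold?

FIFO COGS: 260 @ $13.20 + 40 @ $14.85 + 265 @ $16.15 = $8,305.75
LIFO COGS: 345 @ $14.95 + 220 @ $18.50 = $9,227.75

LIFO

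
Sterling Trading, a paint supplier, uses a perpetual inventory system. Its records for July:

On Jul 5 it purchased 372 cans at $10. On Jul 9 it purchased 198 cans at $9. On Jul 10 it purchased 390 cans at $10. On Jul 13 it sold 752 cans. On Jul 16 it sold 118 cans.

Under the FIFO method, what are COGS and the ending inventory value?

Jul 13, 752 sold [FIFO — oldest first]: 372 @ $10 + 198 @ $9 + 182 @ $10 = $7,322
Jul 16, 118 sold [FIFO — oldest first]: 118 @ $10 = $1,180
Total COGS = $7,322 + $1,180 = $8,502
Ending inventory: 90 @ $10 = $900

COGS = $8,502; ending inventory = $900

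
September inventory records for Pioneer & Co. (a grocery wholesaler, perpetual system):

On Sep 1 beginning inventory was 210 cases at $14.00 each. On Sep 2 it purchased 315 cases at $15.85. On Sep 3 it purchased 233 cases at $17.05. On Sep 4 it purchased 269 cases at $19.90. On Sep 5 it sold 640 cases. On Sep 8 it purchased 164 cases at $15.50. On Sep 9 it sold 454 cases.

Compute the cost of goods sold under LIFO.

COGS = $18,442.50

Sep 5, 640 sold [LIFO — newest first]: 269 @ $19.90 + 233 @ $17.05 + 138 @ $15.85 = $11,513.05
Sep 9, 454 sold [LIFO — newest first]: 164 @ $15.50 + 177 @ $15.85 + 113 @ $14.00 = $6,929.45
Total COGS = $11,513.05 + $6,929.45 = $18,442.50
Ending inventory: 97 @ $14.00 = $1,358.00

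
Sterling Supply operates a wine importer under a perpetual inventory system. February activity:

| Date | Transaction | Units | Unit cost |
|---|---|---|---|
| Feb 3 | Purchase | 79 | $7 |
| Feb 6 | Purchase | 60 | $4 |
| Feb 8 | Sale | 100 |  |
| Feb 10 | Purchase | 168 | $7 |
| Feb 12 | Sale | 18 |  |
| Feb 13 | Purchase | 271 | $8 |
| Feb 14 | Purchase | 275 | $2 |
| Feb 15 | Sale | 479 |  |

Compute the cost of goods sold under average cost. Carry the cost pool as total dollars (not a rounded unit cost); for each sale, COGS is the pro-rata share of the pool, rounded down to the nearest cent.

COGS = $3,295.57

After Feb 3: 79 on hand, pool $553.00 (≈ $7.0000 each)
After Feb 6: 139 on hand, pool $793.00 (≈ $5.7050 each)
Feb 8, sell 100: 100/139 × $793.00 → $570.50
After Feb 10: 207 on hand, pool $1,398.50 (≈ $6.7560 each)
Feb 12, sell 18: 18/207 × $1,398.50 → $121.60
After Feb 13: 460 on hand, pool $3,444.90 (≈ $7.4889 each)
After Feb 14: 735 on hand, pool $3,994.90 (≈ $5.4352 each)
Feb 15, sell 479: 479/735 × $3,994.90 → $2,603.47
Total COGS = $570.50 + $121.60 + $2,603.47 = $3,295.57
Ending inventory (cost pool remaining) = $1,391.43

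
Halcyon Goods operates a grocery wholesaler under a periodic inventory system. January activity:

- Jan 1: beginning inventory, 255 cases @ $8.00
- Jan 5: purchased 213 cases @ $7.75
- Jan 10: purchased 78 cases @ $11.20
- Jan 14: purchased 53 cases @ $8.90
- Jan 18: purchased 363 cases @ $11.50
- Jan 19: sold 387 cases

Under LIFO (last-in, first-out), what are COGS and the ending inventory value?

Jan 19, 387 sold [LIFO — newest first]: 363 @ $11.50 + 24 @ $8.90 = $4,388.10
Ending inventory: 255 @ $8.00 + 213 @ $7.75 + 78 @ $11.20 + 29 @ $8.90 = $4,822.45
Check: goods available $9,210.55 = COGS $4,388.10 + ending $4,822.45

COGS = $4,388.10; ending inventory = $4,822.45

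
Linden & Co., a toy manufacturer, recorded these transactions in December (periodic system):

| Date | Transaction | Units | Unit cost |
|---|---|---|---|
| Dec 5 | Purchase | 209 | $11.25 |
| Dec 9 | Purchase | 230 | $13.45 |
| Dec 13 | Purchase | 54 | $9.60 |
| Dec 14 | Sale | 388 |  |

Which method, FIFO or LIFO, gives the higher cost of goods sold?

FIFO COGS: 209 @ $11.25 + 179 @ $13.45 = $4,758.80
LIFO COGS: 54 @ $9.60 + 230 @ $13.45 + 104 @ $11.25 = $4,781.90

LIFO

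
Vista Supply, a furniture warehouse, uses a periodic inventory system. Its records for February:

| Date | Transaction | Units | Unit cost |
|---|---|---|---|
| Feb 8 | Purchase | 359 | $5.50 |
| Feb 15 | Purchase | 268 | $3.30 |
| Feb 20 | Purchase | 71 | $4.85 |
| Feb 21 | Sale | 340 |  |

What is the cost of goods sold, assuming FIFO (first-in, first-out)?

Feb 21, 340 sold [FIFO — oldest first]: 340 @ $5.50 = $1,870.00
Ending inventory: 19 @ $5.50 + 268 @ $3.30 + 71 @ $4.85 = $1,333.25

COGS = $1,870.00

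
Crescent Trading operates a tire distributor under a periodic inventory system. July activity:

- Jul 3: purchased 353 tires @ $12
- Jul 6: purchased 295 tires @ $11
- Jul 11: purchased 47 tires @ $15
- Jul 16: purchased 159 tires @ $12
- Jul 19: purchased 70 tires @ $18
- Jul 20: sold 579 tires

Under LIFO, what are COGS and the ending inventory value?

COGS = $7,214; ending inventory = $4,140

Jul 20, 579 sold [LIFO — newest first]: 70 @ $18 + 159 @ $12 + 47 @ $15 + 295 @ $11 + 8 @ $12 = $7,214
Ending inventory: 345 @ $12 = $4,140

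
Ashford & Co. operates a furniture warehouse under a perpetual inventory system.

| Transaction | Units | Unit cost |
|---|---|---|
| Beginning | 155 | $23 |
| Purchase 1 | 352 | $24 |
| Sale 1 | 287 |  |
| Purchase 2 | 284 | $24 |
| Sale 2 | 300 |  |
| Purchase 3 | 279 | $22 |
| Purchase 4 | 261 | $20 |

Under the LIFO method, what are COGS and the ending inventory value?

Sale 1 (287) [LIFO — newest first]: 287 @ $24 = $6,888
Sale 2 (300) [LIFO — newest first]: 284 @ $24 + 16 @ $24 = $7,200
Total COGS = $6,888 + $7,200 = $14,088
Ending inventory: 155 @ $23 + 49 @ $24 + 279 @ $22 + 261 @ $20 = $16,099

COGS = $14,088; ending inventory = $16,099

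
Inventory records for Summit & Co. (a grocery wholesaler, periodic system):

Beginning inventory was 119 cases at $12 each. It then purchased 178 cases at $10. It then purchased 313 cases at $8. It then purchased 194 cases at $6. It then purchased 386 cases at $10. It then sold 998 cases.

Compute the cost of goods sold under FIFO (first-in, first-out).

Sale 1 (998) [FIFO — oldest first]: 119 @ $12 + 178 @ $10 + 313 @ $8 + 194 @ $6 + 194 @ $10 = $8,816
Ending inventory: 192 @ $10 = $1,920

COGS = $8,816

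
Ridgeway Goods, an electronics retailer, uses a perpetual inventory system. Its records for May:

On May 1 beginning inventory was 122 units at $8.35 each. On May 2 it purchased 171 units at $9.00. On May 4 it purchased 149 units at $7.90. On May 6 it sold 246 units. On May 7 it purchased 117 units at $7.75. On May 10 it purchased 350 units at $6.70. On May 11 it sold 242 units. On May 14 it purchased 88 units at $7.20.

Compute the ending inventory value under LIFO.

May 6, 246 sold [LIFO — newest first]: 149 @ $7.90 + 97 @ $9.00 = $2,050.10
May 11, 242 sold [LIFO — newest first]: 242 @ $6.70 = $1,621.40
Total COGS = $2,050.10 + $1,621.40 = $3,671.50
Ending inventory: 122 @ $8.35 + 74 @ $9.00 + 117 @ $7.75 + 108 @ $6.70 + 88 @ $7.20 = $3,948.65

Ending inventory = $3,948.65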